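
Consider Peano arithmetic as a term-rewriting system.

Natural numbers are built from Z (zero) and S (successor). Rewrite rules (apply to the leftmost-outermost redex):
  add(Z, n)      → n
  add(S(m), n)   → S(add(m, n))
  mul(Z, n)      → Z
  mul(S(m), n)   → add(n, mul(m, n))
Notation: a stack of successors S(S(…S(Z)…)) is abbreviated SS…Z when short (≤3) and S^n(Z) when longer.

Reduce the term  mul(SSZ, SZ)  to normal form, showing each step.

Answer: normal form = SSZ  (in 7 steps)

Derivation:
  start: mul(SSZ, SZ)
  [1] add(SZ, mul(SZ, SZ))
  [2] S(add(Z, mul(SZ, SZ)))
  [3] S(mul(SZ, SZ))
  [4] S(add(SZ, mul(Z, SZ)))
  [5] S(S(add(Z, mul(Z, SZ))))
  [6] S(S(mul(Z, SZ)))
  [7] SSZ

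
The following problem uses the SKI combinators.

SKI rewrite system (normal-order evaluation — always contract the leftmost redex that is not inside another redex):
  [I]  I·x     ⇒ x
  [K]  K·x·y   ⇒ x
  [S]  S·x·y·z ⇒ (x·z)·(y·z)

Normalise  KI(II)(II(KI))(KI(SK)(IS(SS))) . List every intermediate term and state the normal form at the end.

  start: KI(II)(II(KI))(KI(SK)(IS(SS)))
  step 1: I(II(KI))(KI(SK)(IS(SS)))
  step 2: II(KI)(KI(SK)(IS(SS)))
  step 3: I(KI)(KI(SK)(IS(SS)))
  step 4: KI(KI(SK)(IS(SS)))
  step 5: I

Answer: normal form = I  (in 5 steps)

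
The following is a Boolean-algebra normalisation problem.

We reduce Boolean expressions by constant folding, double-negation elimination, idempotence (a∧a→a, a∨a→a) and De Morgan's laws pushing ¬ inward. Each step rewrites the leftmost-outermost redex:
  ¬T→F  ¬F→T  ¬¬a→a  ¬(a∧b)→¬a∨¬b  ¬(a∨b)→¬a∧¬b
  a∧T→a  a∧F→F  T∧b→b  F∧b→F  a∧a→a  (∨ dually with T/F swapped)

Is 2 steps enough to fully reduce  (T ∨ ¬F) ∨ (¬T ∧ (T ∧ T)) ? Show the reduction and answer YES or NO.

  start: (T ∨ ¬F) ∨ (¬T ∧ (T ∧ T))
  →1  T ∨ (¬T ∧ (T ∧ T))
  →2  T

Answer: YES — reaches normal form T in 2 ≤ 2 steps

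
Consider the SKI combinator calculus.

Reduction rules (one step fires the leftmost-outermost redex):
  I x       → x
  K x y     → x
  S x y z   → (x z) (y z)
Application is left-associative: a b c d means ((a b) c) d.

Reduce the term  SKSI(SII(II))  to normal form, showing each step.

  start: SKSI(SII(II))
  [1] KI(SI)(SII(II))
  [2] I(SII(II))
  [3] SII(II)
  [4] I(II)(I(II))
  [5] II(I(II))
  [6] I(I(II))
  [7] I(II)
  [8] II
  [9] I

Answer: normal form = I  (in 9 steps)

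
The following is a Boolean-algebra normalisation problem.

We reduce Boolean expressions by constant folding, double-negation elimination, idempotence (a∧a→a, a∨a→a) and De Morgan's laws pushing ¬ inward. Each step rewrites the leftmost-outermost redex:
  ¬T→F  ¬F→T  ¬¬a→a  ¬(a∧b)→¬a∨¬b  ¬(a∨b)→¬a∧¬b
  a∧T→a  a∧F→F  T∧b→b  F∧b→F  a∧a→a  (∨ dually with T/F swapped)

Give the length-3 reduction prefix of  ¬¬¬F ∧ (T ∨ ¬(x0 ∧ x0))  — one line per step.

Answer: after 3 steps: T ∨ ¬(x0 ∧ x0)

Working:
  start: ¬¬¬F ∧ (T ∨ ¬(x0 ∧ x0))
  →1  ¬F ∧ (T ∨ ¬(x0 ∧ x0))
  →2  T ∧ (T ∨ ¬(x0 ∧ x0))
  →3  T ∨ ¬(x0 ∧ x0)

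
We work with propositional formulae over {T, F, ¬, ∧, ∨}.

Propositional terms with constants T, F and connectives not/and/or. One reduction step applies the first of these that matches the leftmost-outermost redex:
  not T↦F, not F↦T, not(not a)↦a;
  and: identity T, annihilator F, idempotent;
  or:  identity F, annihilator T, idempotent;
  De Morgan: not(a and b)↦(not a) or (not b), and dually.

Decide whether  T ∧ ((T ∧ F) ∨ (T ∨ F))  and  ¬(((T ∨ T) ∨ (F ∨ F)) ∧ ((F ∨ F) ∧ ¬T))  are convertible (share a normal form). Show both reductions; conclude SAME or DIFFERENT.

Answer: SAME — A ⇓ T, B ⇓ T

Working:
Term A:
  start: T ∧ ((T ∧ F) ∨ (T ∨ F))
  step 1: (T ∧ F) ∨ (T ∨ F)
  step 2: F ∨ (T ∨ F)
  step 3: T ∨ F
  step 4: T

Term B:
  start: ¬(((T ∨ T) ∨ (F ∨ F)) ∧ ((F ∨ F) ∧ ¬T))
  step 1: ¬((T ∨ T) ∨ (F ∨ F)) ∨ ¬((F ∨ F) ∧ ¬T)
  step 2: (¬(T ∨ T) ∧ ¬(F ∨ F)) ∨ ¬((F ∨ F) ∧ ¬T)
  step 3: ((¬T ∧ ¬T) ∧ ¬(F ∨ F)) ∨ ¬((F ∨ F) ∧ ¬T)
  step 4: (¬T ∧ ¬(F ∨ F)) ∨ ¬((F ∨ F) ∧ ¬T)
  step 5: (F ∧ ¬(F ∨ F)) ∨ ¬((F ∨ F) ∧ ¬T)
  step 6: F ∨ ¬((F ∨ F) ∧ ¬T)
  step 7: ¬((F ∨ F) ∧ ¬T)
  step 8: ¬(F ∨ F) ∨ ¬¬T
  step 9: (¬F ∧ ¬F) ∨ ¬¬T
  step 10: ¬F ∨ ¬¬T
  step 11: T ∨ ¬¬T
  step 12: T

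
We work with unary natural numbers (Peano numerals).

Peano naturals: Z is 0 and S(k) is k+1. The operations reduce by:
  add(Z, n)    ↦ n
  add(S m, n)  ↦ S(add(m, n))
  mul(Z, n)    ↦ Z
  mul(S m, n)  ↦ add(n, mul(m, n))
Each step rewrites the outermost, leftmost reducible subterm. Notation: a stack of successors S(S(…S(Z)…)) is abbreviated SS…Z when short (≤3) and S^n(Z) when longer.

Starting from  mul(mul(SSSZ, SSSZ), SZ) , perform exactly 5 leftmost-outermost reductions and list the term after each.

  start: mul(mul(SSSZ, SSSZ), SZ)
  step 1: mul(add(SSSZ, mul(SSZ, SSSZ)), SZ)
  step 2: mul(S(add(SSZ, mul(SSZ, SSSZ))), SZ)
  step 3: add(SZ, mul(add(SSZ, mul(SSZ, SSSZ)), SZ))
  step 4: S(add(Z, mul(add(SSZ, mul(SSZ, SSSZ)), SZ)))
  step 5: S(mul(add(SSZ, mul(SSZ, SSSZ)), SZ))

Answer: after 5 steps: S(mul(add(SSZ, mul(SSZ, SSSZ)), SZ))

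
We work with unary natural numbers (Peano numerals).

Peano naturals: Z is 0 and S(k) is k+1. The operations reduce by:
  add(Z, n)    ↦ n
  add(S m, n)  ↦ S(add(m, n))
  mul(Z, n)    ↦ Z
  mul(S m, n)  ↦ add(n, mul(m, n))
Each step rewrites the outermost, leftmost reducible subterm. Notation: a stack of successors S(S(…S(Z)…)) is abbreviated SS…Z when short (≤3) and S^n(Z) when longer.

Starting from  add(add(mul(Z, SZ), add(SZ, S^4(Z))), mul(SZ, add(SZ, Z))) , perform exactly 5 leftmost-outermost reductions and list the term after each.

  start: add(add(mul(Z, SZ), add(SZ, S^4(Z))), mul(SZ, add(SZ, Z)))
  step 1: add(add(Z, add(SZ, S^4(Z))), mul(SZ, add(SZ, Z)))
  step 2: add(add(SZ, S^4(Z)), mul(SZ, add(SZ, Z)))
  step 3: add(S(add(Z, S^4(Z))), mul(SZ, add(SZ, Z)))
  step 4: S(add(add(Z, S^4(Z)), mul(SZ, add(SZ, Z))))
  step 5: S(add(S^4(Z), mul(SZ, add(SZ, Z))))

Answer: after 5 steps: S(add(S^4(Z), mul(SZ, add(SZ, Z))))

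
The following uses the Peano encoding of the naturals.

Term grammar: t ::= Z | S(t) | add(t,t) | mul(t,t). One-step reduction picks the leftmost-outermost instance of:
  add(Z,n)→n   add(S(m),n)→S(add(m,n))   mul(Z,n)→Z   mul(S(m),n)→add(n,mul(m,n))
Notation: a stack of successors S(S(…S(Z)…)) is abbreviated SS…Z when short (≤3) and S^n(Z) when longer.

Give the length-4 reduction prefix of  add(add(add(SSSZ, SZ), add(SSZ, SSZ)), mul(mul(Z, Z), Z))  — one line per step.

  start: add(add(add(SSSZ, SZ), add(SSZ, SSZ)), mul(mul(Z, Z), Z))
  [1] add(add(S(add(SSZ, SZ)), add(SSZ, SSZ)), mul(mul(Z, Z), Z))
  [2] add(S(add(add(SSZ, SZ), add(SSZ, SSZ))), mul(mul(Z, Z), Z))
  [3] S(add(add(add(SSZ, SZ), add(SSZ, SSZ)), mul(mul(Z, Z), Z)))
  [4] S(add(add(S(add(SZ, SZ)), add(SSZ, SSZ)), mul(mul(Z, Z), Z)))

Answer: after 4 steps: S(add(add(S(add(SZ, SZ)), add(SSZ, SSZ)), mul(mul(Z, Z), Z)))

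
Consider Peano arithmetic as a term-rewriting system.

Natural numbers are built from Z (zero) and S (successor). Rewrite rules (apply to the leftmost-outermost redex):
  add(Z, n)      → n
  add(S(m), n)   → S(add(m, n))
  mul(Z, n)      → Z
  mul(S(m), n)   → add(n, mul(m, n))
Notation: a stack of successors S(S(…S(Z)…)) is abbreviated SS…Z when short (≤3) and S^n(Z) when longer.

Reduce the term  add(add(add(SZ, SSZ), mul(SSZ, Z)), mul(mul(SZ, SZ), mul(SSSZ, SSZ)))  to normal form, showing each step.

Answer: normal form = S^9(Z)  (in 41 steps)

Working:
  start: add(add(add(SZ, SSZ), mul(SSZ, Z)), mul(mul(SZ, SZ), mul(SSSZ, SSZ)))
  [1] add(add(S(add(Z, SSZ)), mul(SSZ, Z)), mul(mul(SZ, SZ), mul(SSSZ, SSZ)))
  [2] add(S(add(add(Z, SSZ), mul(SSZ, Z))), mul(mul(SZ, SZ), mul(SSSZ, SSZ)))
  [3] S(add(add(add(Z, SSZ), mul(SSZ, Z)), mul(mul(SZ, SZ), mul(SSSZ, SSZ))))
  [4] S(add(add(SSZ, mul(SSZ, Z)), mul(mul(SZ, SZ), mul(SSSZ, SSZ))))
  [5] S(add(S(add(SZ, mul(SSZ, Z))), mul(mul(SZ, SZ), mul(SSSZ, SSZ))))
  [6] S(S(add(add(SZ, mul(SSZ, Z)), mul(mul(SZ, SZ), mul(SSSZ, SSZ)))))
  [7] S(S(add(S(add(Z, mul(SSZ, Z))), mul(mul(SZ, SZ), mul(SSSZ, SSZ)))))
  [8] S(S(S(add(add(Z, mul(SSZ, Z)), mul(mul(SZ, SZ), mul(SSSZ, SSZ))))))
  [9] S(S(S(add(mul(SSZ, Z), mul(mul(SZ, SZ), mul(SSSZ, SSZ))))))
  [10] S(S(S(add(add(Z, mul(SZ, Z)), mul(mul(SZ, SZ), mul(SSSZ, SSZ))))))
  [11] S(S(S(add(mul(SZ, Z), mul(mul(SZ, SZ), mul(SSSZ, SSZ))))))
  [12] S(S(S(add(add(Z, mul(Z, Z)), mul(mul(SZ, SZ), mul(SSSZ, SSZ))))))
  [13] S(S(S(add(mul(Z, Z), mul(mul(SZ, SZ), mul(SSSZ, SSZ))))))
  [14] S(S(S(add(Z, mul(mul(SZ, SZ), mul(SSSZ, SSZ))))))
  [15] S(S(S(mul(mul(SZ, SZ), mul(SSSZ, SSZ)))))
  [16] S(S(S(mul(add(SZ, mul(Z, SZ)), mul(SSSZ, SSZ)))))
  [17] S(S(S(mul(S(add(Z, mul(Z, SZ))), mul(SSSZ, SSZ)))))
  [18] S(S(S(add(mul(SSSZ, SSZ), mul(add(Z, mul(Z, SZ)), mul(SSSZ, SSZ))))))
  [19] S(S(S(add(add(SSZ, mul(SSZ, SSZ)), mul(add(Z, mul(Z, SZ)), mul(SSSZ, SSZ))))))
  [20] S(S(S(add(S(add(SZ, mul(SSZ, SSZ))), mul(add(Z, mul(Z, SZ)), mul(SSSZ, SSZ))))))
  [21] S(S(S(S(add(add(SZ, mul(SSZ, SSZ)), mul(add(Z, mul(Z, SZ)), mul(SSSZ, SSZ)))))))
  [22] S(S(S(S(add(S(add(Z, mul(SSZ, SSZ))), mul(add(Z, mul(Z, SZ)), mul(SSSZ, SSZ)))))))
  [23] S(S(S(S(S(add(add(Z, mul(SSZ, SSZ)), mul(add(Z, mul(Z, SZ)), mul(SSSZ, SSZ))))))))
  [24] S(S(S(S(S(add(mul(SSZ, SSZ), mul(add(Z, mul(Z, SZ)), mul(SSSZ, SSZ))))))))
  [25] S(S(S(S(S(add(add(SSZ, mul(SZ, SSZ)), mul(add(Z, mul(Z, SZ)), mul(SSSZ, SSZ))))))))
  [26] S(S(S(S(S(add(S(add(SZ, mul(SZ, SSZ))), mul(add(Z, mul(Z, SZ)), mul(SSSZ, SSZ))))))))
  [27] S(S(S(S(S(S(add(add(SZ, mul(SZ, SSZ)), mul(add(Z, mul(Z, SZ)), mul(SSSZ, SSZ)))))))))
  [28] S(S(S(S(S(S(add(S(add(Z, mul(SZ, SSZ))), mul(add(Z, mul(Z, SZ)), mul(SSSZ, SSZ)))))))))
  [29] S(S(S(S(S(S(S(add(add(Z, mul(SZ, SSZ)), mul(add(Z, mul(Z, SZ)), mul(SSSZ, SSZ))))))))))
  [30] S(S(S(S(S(S(S(add(mul(SZ, SSZ), mul(add(Z, mul(Z, SZ)), mul(SSSZ, SSZ))))))))))
  [31] S(S(S(S(S(S(S(add(add(SSZ, mul(Z, SSZ)), mul(add(Z, mul(Z, SZ)), mul(SSSZ, SSZ))))))))))
  [32] S(S(S(S(S(S(S(add(S(add(SZ, mul(Z, SSZ))), mul(add(Z, mul(Z, SZ)), mul(SSSZ, SSZ))))))))))
  [33] S(S(S(S(S(S(S(S(add(add(SZ, mul(Z, SSZ)), mul(add(Z, mul(Z, SZ)), mul(SSSZ, SSZ)))))))))))
  [34] S(S(S(S(S(S(S(S(add(S(add(Z, mul(Z, SSZ))), mul(add(Z, mul(Z, SZ)), mul(SSSZ, SSZ)))))))))))
  [35] S(S(S(S(S(S(S(S(S(add(add(Z, mul(Z, SSZ)), mul(add(Z, mul(Z, SZ)), mul(SSSZ, SSZ))))))))))))
  [36] S(S(S(S(S(S(S(S(S(add(mul(Z, SSZ), mul(add(Z, mul(Z, SZ)), mul(SSSZ, SSZ))))))))))))
  [37] S(S(S(S(S(S(S(S(S(add(Z, mul(add(Z, mul(Z, SZ)), mul(SSSZ, SSZ))))))))))))
  [38] S(S(S(S(S(S(S(S(S(mul(add(Z, mul(Z, SZ)), mul(SSSZ, SSZ)))))))))))
  [39] S(S(S(S(S(S(S(S(S(mul(mul(Z, SZ), mul(SSSZ, SSZ)))))))))))
  [40] S(S(S(S(S(S(S(S(S(mul(Z, mul(SSSZ, SSZ)))))))))))
  [41] S^9(Z)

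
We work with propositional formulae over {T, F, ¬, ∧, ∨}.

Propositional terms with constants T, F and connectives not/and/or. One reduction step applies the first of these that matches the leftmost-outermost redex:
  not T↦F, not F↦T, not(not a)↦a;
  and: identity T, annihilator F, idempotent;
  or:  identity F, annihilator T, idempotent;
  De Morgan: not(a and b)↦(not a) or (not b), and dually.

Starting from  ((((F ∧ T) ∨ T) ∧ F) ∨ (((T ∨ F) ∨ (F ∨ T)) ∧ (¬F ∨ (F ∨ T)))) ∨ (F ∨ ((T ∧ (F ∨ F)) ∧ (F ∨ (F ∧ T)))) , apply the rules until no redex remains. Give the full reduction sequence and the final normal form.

  start: ((((F ∧ T) ∨ T) ∧ F) ∨ (((T ∨ F) ∨ (F ∨ T)) ∧ (¬F ∨ (F ∨ T)))) ∨ (F ∨ ((T ∧ (F ∨ F)) ∧ (F ∨ (F ∧ T))))
  →1  (F ∨ (((T ∨ F) ∨ (F ∨ T)) ∧ (¬F ∨ (F ∨ T)))) ∨ (F ∨ ((T ∧ (F ∨ F)) ∧ (F ∨ (F ∧ T))))
  →2  (((T ∨ F) ∨ (F ∨ T)) ∧ (¬F ∨ (F ∨ T))) ∨ (F ∨ ((T ∧ (F ∨ F)) ∧ (F ∨ (F ∧ T))))
  →3  ((T ∨ (F ∨ T)) ∧ (¬F ∨ (F ∨ T))) ∨ (F ∨ ((T ∧ (F ∨ F)) ∧ (F ∨ (F ∧ T))))
  →4  (T ∧ (¬F ∨ (F ∨ T))) ∨ (F ∨ ((T ∧ (F ∨ F)) ∧ (F ∨ (F ∧ T))))
  →5  (¬F ∨ (F ∨ T)) ∨ (F ∨ ((T ∧ (F ∨ F)) ∧ (F ∨ (F ∧ T))))
  →6  (T ∨ (F ∨ T)) ∨ (F ∨ ((T ∧ (F ∨ F)) ∧ (F ∨ (F ∧ T))))
  →7  T ∨ (F ∨ ((T ∧ (F ∨ F)) ∧ (F ∨ (F ∧ T))))
  →8  T

Answer: normal form = T  (in 8 steps)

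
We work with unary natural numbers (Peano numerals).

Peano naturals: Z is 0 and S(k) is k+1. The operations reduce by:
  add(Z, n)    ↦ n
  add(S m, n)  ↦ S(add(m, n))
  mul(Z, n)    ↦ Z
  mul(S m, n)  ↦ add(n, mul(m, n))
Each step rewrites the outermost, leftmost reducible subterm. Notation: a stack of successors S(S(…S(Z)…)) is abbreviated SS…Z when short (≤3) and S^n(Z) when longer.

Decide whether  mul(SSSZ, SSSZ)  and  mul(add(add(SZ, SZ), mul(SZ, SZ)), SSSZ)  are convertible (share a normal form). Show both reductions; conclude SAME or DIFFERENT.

Term A:
  start: mul(SSSZ, SSSZ)
  step 1: add(SSSZ, mul(SSZ, SSSZ))
  step 2: S(add(SSZ, mul(SSZ, SSSZ)))
  step 3: S(S(add(SZ, mul(SSZ, SSSZ))))
  step 4: S(S(S(add(Z, mul(SSZ, SSSZ)))))
  step 5: S(S(S(mul(SSZ, SSSZ))))
  step 6: S(S(S(add(SSSZ, mul(SZ, SSSZ)))))
  step 7: S(S(S(S(add(SSZ, mul(SZ, SSSZ))))))
  step 8: S(S(S(S(S(add(SZ, mul(SZ, SSSZ)))))))
  step 9: S(S(S(S(S(S(add(Z, mul(SZ, SSSZ))))))))
  step 10: S(S(S(S(S(S(mul(SZ, SSSZ)))))))
  step 11: S(S(S(S(S(S(add(SSSZ, mul(Z, SSSZ))))))))
  step 12: S(S(S(S(S(S(S(add(SSZ, mul(Z, SSSZ)))))))))
  step 13: S(S(S(S(S(S(S(S(add(SZ, mul(Z, SSSZ))))))))))
  step 14: S(S(S(S(S(S(S(S(S(add(Z, mul(Z, SSSZ)))))))))))
  step 15: S(S(S(S(S(S(S(S(S(mul(Z, SSSZ))))))))))
  step 16: S^9(Z)

Term B:
  start: mul(add(add(SZ, SZ), mul(SZ, SZ)), SSSZ)
  step 1: mul(add(S(add(Z, SZ)), mul(SZ, SZ)), SSSZ)
  step 2: mul(S(add(add(Z, SZ), mul(SZ, SZ))), SSSZ)
  step 3: add(SSSZ, mul(add(add(Z, SZ), mul(SZ, SZ)), SSSZ))
  step 4: S(add(SSZ, mul(add(add(Z, SZ), mul(SZ, SZ)), SSSZ)))
  step 5: S(S(add(SZ, mul(add(add(Z, SZ), mul(SZ, SZ)), SSSZ))))
  step 6: S(S(S(add(Z, mul(add(add(Z, SZ), mul(SZ, SZ)), SSSZ)))))
  step 7: S(S(S(mul(add(add(Z, SZ), mul(SZ, SZ)), SSSZ))))
  step 8: S(S(S(mul(add(SZ, mul(SZ, SZ)), SSSZ))))
  step 9: S(S(S(mul(S(add(Z, mul(SZ, SZ))), SSSZ))))
  step 10: S(S(S(add(SSSZ, mul(add(Z, mul(SZ, SZ)), SSSZ)))))
  step 11: S(S(S(S(add(SSZ, mul(add(Z, mul(SZ, SZ)), SSSZ))))))
  step 12: S(S(S(S(S(add(SZ, mul(add(Z, mul(SZ, SZ)), SSSZ)))))))
  step 13: S(S(S(S(S(S(add(Z, mul(add(Z, mul(SZ, SZ)), SSSZ))))))))
  step 14: S(S(S(S(S(S(mul(add(Z, mul(SZ, SZ)), SSSZ)))))))
  step 15: S(S(S(S(S(S(mul(mul(SZ, SZ), SSSZ)))))))
  step 16: S(S(S(S(S(S(mul(add(SZ, mul(Z, SZ)), SSSZ)))))))
  step 17: S(S(S(S(S(S(mul(S(add(Z, mul(Z, SZ))), SSSZ)))))))
  step 18: S(S(S(S(S(S(add(SSSZ, mul(add(Z, mul(Z, SZ)), SSSZ))))))))
  step 19: S(S(S(S(S(S(S(add(SSZ, mul(add(Z, mul(Z, SZ)), SSSZ)))))))))
  step 20: S(S(S(S(S(S(S(S(add(SZ, mul(add(Z, mul(Z, SZ)), SSSZ))))))))))
  step 21: S(S(S(S(S(S(S(S(S(add(Z, mul(add(Z, mul(Z, SZ)), SSSZ)))))))))))
  step 22: S(S(S(S(S(S(S(S(S(mul(add(Z, mul(Z, SZ)), SSSZ))))))))))
  step 23: S(S(S(S(S(S(S(S(S(mul(mul(Z, SZ), SSSZ))))))))))
  step 24: S(S(S(S(S(S(S(S(S(mul(Z, SSSZ))))))))))
  step 25: S^9(Z)

Answer: SAME — A ⇓ S^9(Z), B ⇓ S^9(Z)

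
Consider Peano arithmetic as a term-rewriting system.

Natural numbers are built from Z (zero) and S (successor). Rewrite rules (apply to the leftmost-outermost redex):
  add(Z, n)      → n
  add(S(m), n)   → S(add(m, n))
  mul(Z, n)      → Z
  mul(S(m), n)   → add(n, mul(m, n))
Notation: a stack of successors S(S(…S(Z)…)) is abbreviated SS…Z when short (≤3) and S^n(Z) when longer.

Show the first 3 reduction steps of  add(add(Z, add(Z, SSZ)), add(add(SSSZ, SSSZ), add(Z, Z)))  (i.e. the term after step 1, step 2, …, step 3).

Answer: after 3 steps: S(add(SZ, add(add(SSSZ, SSSZ), add(Z, Z))))

Working:
  start: add(add(Z, add(Z, SSZ)), add(add(SSSZ, SSSZ), add(Z, Z)))
  [1] add(add(Z, SSZ), add(add(SSSZ, SSSZ), add(Z, Z)))
  [2] add(SSZ, add(add(SSSZ, SSSZ), add(Z, Z)))
  [3] S(add(SZ, add(add(SSSZ, SSSZ), add(Z, Z))))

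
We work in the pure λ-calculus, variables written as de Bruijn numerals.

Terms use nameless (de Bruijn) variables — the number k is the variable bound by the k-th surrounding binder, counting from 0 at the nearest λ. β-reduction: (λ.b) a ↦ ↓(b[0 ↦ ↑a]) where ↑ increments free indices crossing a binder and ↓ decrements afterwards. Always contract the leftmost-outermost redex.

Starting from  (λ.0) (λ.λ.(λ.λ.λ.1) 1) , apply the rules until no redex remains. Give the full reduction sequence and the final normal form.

Answer: normal form = λ.λ.λ.λ.1  (in 2 steps)

Reduction:
  start: (λ.0) (λ.λ.(λ.λ.λ.1) 1)
  [1] λ.λ.(λ.λ.λ.1) 1
  [2] λ.λ.λ.λ.1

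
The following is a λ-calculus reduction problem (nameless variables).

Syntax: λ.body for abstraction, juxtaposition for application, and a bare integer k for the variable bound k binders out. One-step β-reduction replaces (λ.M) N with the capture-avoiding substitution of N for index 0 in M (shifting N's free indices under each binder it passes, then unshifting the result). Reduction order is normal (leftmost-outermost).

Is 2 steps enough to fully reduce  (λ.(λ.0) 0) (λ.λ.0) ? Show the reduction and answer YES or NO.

Answer: YES — reaches normal form λ.λ.0 in 2 ≤ 2 steps

Working:
  start: (λ.(λ.0) 0) (λ.λ.0)
  →1  (λ.0) (λ.λ.0)
  →2  λ.λ.0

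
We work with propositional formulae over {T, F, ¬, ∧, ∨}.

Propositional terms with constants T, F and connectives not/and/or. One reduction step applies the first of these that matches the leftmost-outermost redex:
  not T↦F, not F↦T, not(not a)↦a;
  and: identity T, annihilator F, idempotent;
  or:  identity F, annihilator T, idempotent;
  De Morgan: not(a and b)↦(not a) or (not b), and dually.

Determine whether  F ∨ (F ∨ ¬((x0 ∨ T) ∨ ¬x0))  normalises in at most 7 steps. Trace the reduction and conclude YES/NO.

  start: F ∨ (F ∨ ¬((x0 ∨ T) ∨ ¬x0))
  step 1: F ∨ ¬((x0 ∨ T) ∨ ¬x0)
  step 2: ¬((x0 ∨ T) ∨ ¬x0)
  step 3: ¬(x0 ∨ T) ∧ ¬¬x0
  step 4: (¬x0 ∧ ¬T) ∧ ¬¬x0
  step 5: (¬x0 ∧ F) ∧ ¬¬x0
  step 6: F ∧ ¬¬x0
  step 7: F

Answer: YES — reaches normal form F in 7 ≤ 7 steps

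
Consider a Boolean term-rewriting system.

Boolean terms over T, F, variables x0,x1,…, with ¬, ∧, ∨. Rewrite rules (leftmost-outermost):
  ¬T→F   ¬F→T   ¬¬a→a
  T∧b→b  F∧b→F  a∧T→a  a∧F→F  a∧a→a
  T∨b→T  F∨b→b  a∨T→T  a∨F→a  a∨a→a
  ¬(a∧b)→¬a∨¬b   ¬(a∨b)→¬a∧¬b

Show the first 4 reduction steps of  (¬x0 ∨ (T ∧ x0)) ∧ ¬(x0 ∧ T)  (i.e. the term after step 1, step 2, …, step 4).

Answer: after 4 steps: (¬x0 ∨ x0) ∧ ¬x0

Derivation:
  start: (¬x0 ∨ (T ∧ x0)) ∧ ¬(x0 ∧ T)
  [1] (¬x0 ∨ x0) ∧ ¬(x0 ∧ T)
  [2] (¬x0 ∨ x0) ∧ (¬x0 ∨ ¬T)
  [3] (¬x0 ∨ x0) ∧ (¬x0 ∨ F)
  [4] (¬x0 ∨ x0) ∧ ¬x0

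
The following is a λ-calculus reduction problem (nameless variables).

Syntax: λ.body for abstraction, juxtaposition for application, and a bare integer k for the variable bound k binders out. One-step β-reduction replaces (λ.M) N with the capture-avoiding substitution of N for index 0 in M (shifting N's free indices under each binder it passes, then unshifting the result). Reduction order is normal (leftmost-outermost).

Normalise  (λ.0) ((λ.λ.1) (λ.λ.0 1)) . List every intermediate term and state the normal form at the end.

  start: (λ.0) ((λ.λ.1) (λ.λ.0 1))
  step 1: (λ.λ.1) (λ.λ.0 1)
  step 2: λ.λ.λ.0 1

Answer: normal form = λ.λ.λ.0 1  (in 2 steps)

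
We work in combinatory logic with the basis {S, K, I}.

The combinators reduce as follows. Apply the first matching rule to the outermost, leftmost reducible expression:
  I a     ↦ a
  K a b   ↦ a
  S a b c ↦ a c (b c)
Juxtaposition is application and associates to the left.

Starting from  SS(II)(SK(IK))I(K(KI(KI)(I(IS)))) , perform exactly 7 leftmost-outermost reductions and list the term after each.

  start: SS(II)(SK(IK))I(K(KI(KI)(I(IS))))
  [1] S(SK(IK))(II(SK(IK)))I(K(KI(KI)(I(IS))))
  [2] SK(IK)I(II(SK(IK))I)(K(KI(KI)(I(IS))))
  [3] KI(IKI)(II(SK(IK))I)(K(KI(KI)(I(IS))))
  [4] I(II(SK(IK))I)(K(KI(KI)(I(IS))))
  [5] II(SK(IK))I(K(KI(KI)(I(IS))))
  [6] I(SK(IK))I(K(KI(KI)(I(IS))))
  [7] SK(IK)I(K(KI(KI)(I(IS))))

Answer: after 7 steps: SK(IK)I(K(KI(KI)(I(IS))))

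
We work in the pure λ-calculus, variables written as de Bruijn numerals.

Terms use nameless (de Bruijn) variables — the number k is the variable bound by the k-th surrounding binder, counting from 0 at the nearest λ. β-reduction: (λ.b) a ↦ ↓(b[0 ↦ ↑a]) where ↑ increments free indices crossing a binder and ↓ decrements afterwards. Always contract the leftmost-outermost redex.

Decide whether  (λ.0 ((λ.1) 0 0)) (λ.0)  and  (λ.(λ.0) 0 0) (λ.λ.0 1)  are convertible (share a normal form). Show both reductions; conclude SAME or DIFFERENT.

Term A:
  start: (λ.0 ((λ.1) 0 0)) (λ.0)
  →1  (λ.0) ((λ.λ.0) (λ.0) (λ.0))
  →2  (λ.λ.0) (λ.0) (λ.0)
  →3  (λ.0) (λ.0)
  →4  λ.0

Term B:
  start: (λ.(λ.0) 0 0) (λ.λ.0 1)
  →1  (λ.0) (λ.λ.0 1) (λ.λ.0 1)
  →2  (λ.λ.0 1) (λ.λ.0 1)
  →3  λ.0 (λ.λ.0 1)

Answer: DIFFERENT — A ⇓ λ.0, B ⇓ λ.0 (λ.λ.0 1)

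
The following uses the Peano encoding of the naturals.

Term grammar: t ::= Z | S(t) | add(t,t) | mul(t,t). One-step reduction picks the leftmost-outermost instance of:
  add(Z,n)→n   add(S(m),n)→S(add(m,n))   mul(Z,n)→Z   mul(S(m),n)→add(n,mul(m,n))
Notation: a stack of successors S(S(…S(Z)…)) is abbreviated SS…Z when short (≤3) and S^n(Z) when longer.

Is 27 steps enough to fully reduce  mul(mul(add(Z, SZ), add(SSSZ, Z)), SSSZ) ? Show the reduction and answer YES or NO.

Answer: YES — reaches normal form S^9(Z) in 27 ≤ 27 steps

Working:
  start: mul(mul(add(Z, SZ), add(SSSZ, Z)), SSSZ)
  step 1: mul(mul(SZ, add(SSSZ, Z)), SSSZ)
  step 2: mul(add(add(SSSZ, Z), mul(Z, add(SSSZ, Z))), SSSZ)
  step 3: mul(add(S(add(SSZ, Z)), mul(Z, add(SSSZ, Z))), SSSZ)
  step 4: mul(S(add(add(SSZ, Z), mul(Z, add(SSSZ, Z)))), SSSZ)
  step 5: add(SSSZ, mul(add(add(SSZ, Z), mul(Z, add(SSSZ, Z))), SSSZ))
  step 6: S(add(SSZ, mul(add(add(SSZ, Z), mul(Z, add(SSSZ, Z))), SSSZ)))
  step 7: S(S(add(SZ, mul(add(add(SSZ, Z), mul(Z, add(SSSZ, Z))), SSSZ))))
  step 8: S(S(S(add(Z, mul(add(add(SSZ, Z), mul(Z, add(SSSZ, Z))), SSSZ)))))
  step 9: S(S(S(mul(add(add(SSZ, Z), mul(Z, add(SSSZ, Z))), SSSZ))))
  step 10: S(S(S(mul(add(S(add(SZ, Z)), mul(Z, add(SSSZ, Z))), SSSZ))))
  step 11: S(S(S(mul(S(add(add(SZ, Z), mul(Z, add(SSSZ, Z)))), SSSZ))))
  step 12: S(S(S(add(SSSZ, mul(add(add(SZ, Z), mul(Z, add(SSSZ, Z))), SSSZ)))))
  step 13: S(S(S(S(add(SSZ, mul(add(add(SZ, Z), mul(Z, add(SSSZ, Z))), SSSZ))))))
  step 14: S(S(S(S(S(add(SZ, mul(add(add(SZ, Z), mul(Z, add(SSSZ, Z))), SSSZ)))))))
  step 15: S(S(S(S(S(S(add(Z, mul(add(add(SZ, Z), mul(Z, add(SSSZ, Z))), SSSZ))))))))
  step 16: S(S(S(S(S(S(mul(add(add(SZ, Z), mul(Z, add(SSSZ, Z))), SSSZ)))))))
  step 17: S(S(S(S(S(S(mul(add(S(add(Z, Z)), mul(Z, add(SSSZ, Z))), SSSZ)))))))
  step 18: S(S(S(S(S(S(mul(S(add(add(Z, Z), mul(Z, add(SSSZ, Z)))), SSSZ)))))))
  step 19: S(S(S(S(S(S(add(SSSZ, mul(add(add(Z, Z), mul(Z, add(SSSZ, Z))), SSSZ))))))))
  step 20: S(S(S(S(S(S(S(add(SSZ, mul(add(add(Z, Z), mul(Z, add(SSSZ, Z))), SSSZ)))))))))
  step 21: S(S(S(S(S(S(S(S(add(SZ, mul(add(add(Z, Z), mul(Z, add(SSSZ, Z))), SSSZ))))))))))
  step 22: S(S(S(S(S(S(S(S(S(add(Z, mul(add(add(Z, Z), mul(Z, add(SSSZ, Z))), SSSZ)))))))))))
  step 23: S(S(S(S(S(S(S(S(S(mul(add(add(Z, Z), mul(Z, add(SSSZ, Z))), SSSZ))))))))))
  step 24: S(S(S(S(S(S(S(S(S(mul(add(Z, mul(Z, add(SSSZ, Z))), SSSZ))))))))))
  step 25: S(S(S(S(S(S(S(S(S(mul(mul(Z, add(SSSZ, Z)), SSSZ))))))))))
  step 26: S(S(S(S(S(S(S(S(S(mul(Z, SSSZ))))))))))
  step 27: S^9(Z)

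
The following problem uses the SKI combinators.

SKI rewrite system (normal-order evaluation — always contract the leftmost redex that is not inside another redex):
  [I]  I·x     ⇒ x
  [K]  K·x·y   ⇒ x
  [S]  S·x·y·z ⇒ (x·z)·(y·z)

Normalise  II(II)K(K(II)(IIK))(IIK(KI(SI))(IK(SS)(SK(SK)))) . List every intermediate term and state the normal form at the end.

  start: II(II)K(K(II)(IIK))(IIK(KI(SI))(IK(SS)(SK(SK))))
  [1] I(II)K(K(II)(IIK))(IIK(KI(SI))(IK(SS)(SK(SK))))
  [2] IIK(K(II)(IIK))(IIK(KI(SI))(IK(SS)(SK(SK))))
  [3] IK(K(II)(IIK))(IIK(KI(SI))(IK(SS)(SK(SK))))
  [4] K(K(II)(IIK))(IIK(KI(SI))(IK(SS)(SK(SK))))
  [5] K(II)(IIK)
  [6] II
  [7] I

Answer: normal form = I  (in 7 steps)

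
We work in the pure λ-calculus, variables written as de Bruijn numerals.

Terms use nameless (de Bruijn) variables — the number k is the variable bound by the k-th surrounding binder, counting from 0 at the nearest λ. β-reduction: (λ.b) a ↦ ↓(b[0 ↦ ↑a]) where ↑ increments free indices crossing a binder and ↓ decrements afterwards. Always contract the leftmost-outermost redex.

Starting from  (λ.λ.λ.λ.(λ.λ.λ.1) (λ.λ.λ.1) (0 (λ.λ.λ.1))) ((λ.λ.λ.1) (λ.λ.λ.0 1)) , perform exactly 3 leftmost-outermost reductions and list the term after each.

Answer: after 3 steps: λ.λ.λ.λ.1 (λ.λ.λ.1)

Derivation:
  start: (λ.λ.λ.λ.(λ.λ.λ.1) (λ.λ.λ.1) (0 (λ.λ.λ.1))) ((λ.λ.λ.1) (λ.λ.λ.0 1))
  →1  λ.λ.λ.(λ.λ.λ.1) (λ.λ.λ.1) (0 (λ.λ.λ.1))
  →2  λ.λ.λ.(λ.λ.1) (0 (λ.λ.λ.1))
  →3  λ.λ.λ.λ.1 (λ.λ.λ.1)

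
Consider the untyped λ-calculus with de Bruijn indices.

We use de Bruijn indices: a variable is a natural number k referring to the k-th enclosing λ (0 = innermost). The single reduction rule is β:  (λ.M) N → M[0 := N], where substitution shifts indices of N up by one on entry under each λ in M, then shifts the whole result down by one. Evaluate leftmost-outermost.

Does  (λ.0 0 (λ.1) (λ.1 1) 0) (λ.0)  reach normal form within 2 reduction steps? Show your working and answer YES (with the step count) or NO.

  start: (λ.0 0 (λ.1) (λ.1 1) 0) (λ.0)
  [1] (λ.0) (λ.0) (λ.λ.0) (λ.(λ.0) (λ.0)) (λ.0)
  [2] (λ.0) (λ.λ.0) (λ.(λ.0) (λ.0)) (λ.0)

Answer: NO — after 2 steps the term is (λ.0) (λ.λ.0) (λ.(λ.0) (λ.0)) (λ.0), not yet normal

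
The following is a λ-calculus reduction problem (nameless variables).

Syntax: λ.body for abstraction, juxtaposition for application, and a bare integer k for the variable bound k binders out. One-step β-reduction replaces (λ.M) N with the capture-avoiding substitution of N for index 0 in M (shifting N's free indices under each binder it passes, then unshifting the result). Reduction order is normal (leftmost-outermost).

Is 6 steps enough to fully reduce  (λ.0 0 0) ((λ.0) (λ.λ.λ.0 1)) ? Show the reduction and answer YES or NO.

  start: (λ.0 0 0) ((λ.0) (λ.λ.λ.0 1))
  →1  (λ.0) (λ.λ.λ.0 1) ((λ.0) (λ.λ.λ.0 1)) ((λ.0) (λ.λ.λ.0 1))
  →2  (λ.λ.λ.0 1) ((λ.0) (λ.λ.λ.0 1)) ((λ.0) (λ.λ.λ.0 1))
  →3  (λ.λ.0 1) ((λ.0) (λ.λ.λ.0 1))
  →4  λ.0 ((λ.0) (λ.λ.λ.0 1))
  →5  λ.0 (λ.λ.λ.0 1)

Answer: YES — reaches normal form λ.0 (λ.λ.λ.0 1) in 5 ≤ 6 steps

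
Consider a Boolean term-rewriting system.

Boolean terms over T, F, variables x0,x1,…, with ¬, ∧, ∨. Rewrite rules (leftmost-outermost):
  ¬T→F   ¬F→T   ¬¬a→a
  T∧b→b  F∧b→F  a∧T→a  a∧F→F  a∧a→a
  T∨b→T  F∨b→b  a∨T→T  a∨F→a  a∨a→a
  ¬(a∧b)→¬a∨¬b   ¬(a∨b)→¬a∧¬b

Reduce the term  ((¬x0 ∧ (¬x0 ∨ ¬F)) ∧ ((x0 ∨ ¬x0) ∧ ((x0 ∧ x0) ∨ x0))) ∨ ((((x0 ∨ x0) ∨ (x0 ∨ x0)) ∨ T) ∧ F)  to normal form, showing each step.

Answer: normal form = ¬x0 ∧ ((x0 ∨ ¬x0) ∧ x0)  (in 7 steps)

Reduction:
  start: ((¬x0 ∧ (¬x0 ∨ ¬F)) ∧ ((x0 ∨ ¬x0) ∧ ((x0 ∧ x0) ∨ x0))) ∨ ((((x0 ∨ x0) ∨ (x0 ∨ x0)) ∨ T) ∧ F)
  →1  ((¬x0 ∧ (¬x0 ∨ T)) ∧ ((x0 ∨ ¬x0) ∧ ((x0 ∧ x0) ∨ x0))) ∨ ((((x0 ∨ x0) ∨ (x0 ∨ x0)) ∨ T) ∧ F)
  →2  ((¬x0 ∧ T) ∧ ((x0 ∨ ¬x0) ∧ ((x0 ∧ x0) ∨ x0))) ∨ ((((x0 ∨ x0) ∨ (x0 ∨ x0)) ∨ T) ∧ F)
  →3  (¬x0 ∧ ((x0 ∨ ¬x0) ∧ ((x0 ∧ x0) ∨ x0))) ∨ ((((x0 ∨ x0) ∨ (x0 ∨ x0)) ∨ T) ∧ F)
  →4  (¬x0 ∧ ((x0 ∨ ¬x0) ∧ (x0 ∨ x0))) ∨ ((((x0 ∨ x0) ∨ (x0 ∨ x0)) ∨ T) ∧ F)
  →5  (¬x0 ∧ ((x0 ∨ ¬x0) ∧ x0)) ∨ ((((x0 ∨ x0) ∨ (x0 ∨ x0)) ∨ T) ∧ F)
  →6  (¬x0 ∧ ((x0 ∨ ¬x0) ∧ x0)) ∨ F
  →7  ¬x0 ∧ ((x0 ∨ ¬x0) ∧ x0)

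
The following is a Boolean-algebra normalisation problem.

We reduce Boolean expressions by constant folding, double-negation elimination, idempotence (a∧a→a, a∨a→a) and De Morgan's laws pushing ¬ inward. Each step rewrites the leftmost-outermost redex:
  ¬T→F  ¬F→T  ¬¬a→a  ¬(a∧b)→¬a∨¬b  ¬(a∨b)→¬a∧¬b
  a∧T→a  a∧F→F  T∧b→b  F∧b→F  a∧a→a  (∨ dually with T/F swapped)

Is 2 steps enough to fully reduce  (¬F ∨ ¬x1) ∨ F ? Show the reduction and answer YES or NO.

  start: (¬F ∨ ¬x1) ∨ F
  [1] ¬F ∨ ¬x1
  [2] T ∨ ¬x1

Answer: NO — after 2 steps the term is T ∨ ¬x1, not yet normal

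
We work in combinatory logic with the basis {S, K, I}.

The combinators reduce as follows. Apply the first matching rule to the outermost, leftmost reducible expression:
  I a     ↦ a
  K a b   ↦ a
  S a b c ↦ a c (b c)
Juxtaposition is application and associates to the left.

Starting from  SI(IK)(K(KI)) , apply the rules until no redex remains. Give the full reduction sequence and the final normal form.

Answer: normal form = KI  (in 3 steps)

Derivation:
  start: SI(IK)(K(KI))
  step 1: I(K(KI))(IK(K(KI)))
  step 2: K(KI)(IK(K(KI)))
  step 3: KI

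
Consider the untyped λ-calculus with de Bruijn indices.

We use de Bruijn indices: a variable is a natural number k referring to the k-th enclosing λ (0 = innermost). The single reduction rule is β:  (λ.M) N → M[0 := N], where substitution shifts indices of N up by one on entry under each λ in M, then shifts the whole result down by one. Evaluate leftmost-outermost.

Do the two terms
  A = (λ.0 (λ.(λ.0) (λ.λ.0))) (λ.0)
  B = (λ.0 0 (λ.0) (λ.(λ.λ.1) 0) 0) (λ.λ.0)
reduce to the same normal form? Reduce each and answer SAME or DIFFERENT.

Answer: SAME — A ⇓ λ.λ.λ.0, B ⇓ λ.λ.λ.0

Reduction:
Term A:
  start: (λ.0 (λ.(λ.0) (λ.λ.0))) (λ.0)
  →1  (λ.0) (λ.(λ.0) (λ.λ.0))
  →2  λ.(λ.0) (λ.λ.0)
  →3  λ.λ.λ.0

Term B:
  start: (λ.0 0 (λ.0) (λ.(λ.λ.1) 0) 0) (λ.λ.0)
  →1  (λ.λ.0) (λ.λ.0) (λ.0) (λ.(λ.λ.1) 0) (λ.λ.0)
  →2  (λ.0) (λ.0) (λ.(λ.λ.1) 0) (λ.λ.0)
  →3  (λ.0) (λ.(λ.λ.1) 0) (λ.λ.0)
  →4  (λ.(λ.λ.1) 0) (λ.λ.0)
  →5  (λ.λ.1) (λ.λ.0)
  →6  λ.λ.λ.0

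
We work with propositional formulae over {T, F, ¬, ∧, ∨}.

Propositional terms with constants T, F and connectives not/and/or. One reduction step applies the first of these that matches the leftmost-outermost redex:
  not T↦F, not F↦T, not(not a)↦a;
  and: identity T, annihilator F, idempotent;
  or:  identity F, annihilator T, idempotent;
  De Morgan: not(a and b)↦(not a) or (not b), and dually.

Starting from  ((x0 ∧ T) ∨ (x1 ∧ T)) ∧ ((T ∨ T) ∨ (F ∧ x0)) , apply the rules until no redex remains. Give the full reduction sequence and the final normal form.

Answer: normal form = x0 ∨ x1  (in 5 steps)

Reduction:
  start: ((x0 ∧ T) ∨ (x1 ∧ T)) ∧ ((T ∨ T) ∨ (F ∧ x0))
  →1  (x0 ∨ (x1 ∧ T)) ∧ ((T ∨ T) ∨ (F ∧ x0))
  →2  (x0 ∨ x1) ∧ ((T ∨ T) ∨ (F ∧ x0))
  →3  (x0 ∨ x1) ∧ (T ∨ (F ∧ x0))
  →4  (x0 ∨ x1) ∧ T
  →5  x0 ∨ x1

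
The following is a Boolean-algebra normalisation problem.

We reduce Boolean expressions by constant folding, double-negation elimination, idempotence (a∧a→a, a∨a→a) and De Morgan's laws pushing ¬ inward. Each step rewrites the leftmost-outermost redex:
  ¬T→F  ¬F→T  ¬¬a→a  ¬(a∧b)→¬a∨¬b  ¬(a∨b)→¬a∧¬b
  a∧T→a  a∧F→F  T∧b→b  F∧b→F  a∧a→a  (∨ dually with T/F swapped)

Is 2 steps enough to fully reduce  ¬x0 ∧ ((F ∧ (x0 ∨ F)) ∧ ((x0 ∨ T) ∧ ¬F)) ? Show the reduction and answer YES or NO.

  start: ¬x0 ∧ ((F ∧ (x0 ∨ F)) ∧ ((x0 ∨ T) ∧ ¬F))
  [1] ¬x0 ∧ (F ∧ ((x0 ∨ T) ∧ ¬F))
  [2] ¬x0 ∧ F

Answer: NO — after 2 steps the term is ¬x0 ∧ F, not yet normal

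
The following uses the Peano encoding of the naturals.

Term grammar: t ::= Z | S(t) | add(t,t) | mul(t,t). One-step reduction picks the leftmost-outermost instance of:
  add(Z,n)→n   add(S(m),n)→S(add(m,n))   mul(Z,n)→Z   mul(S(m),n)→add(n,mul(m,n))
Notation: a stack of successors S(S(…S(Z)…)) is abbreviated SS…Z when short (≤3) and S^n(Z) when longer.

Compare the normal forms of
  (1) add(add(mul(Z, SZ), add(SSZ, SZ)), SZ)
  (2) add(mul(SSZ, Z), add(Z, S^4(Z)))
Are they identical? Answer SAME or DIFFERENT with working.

Term A:
  start: add(add(mul(Z, SZ), add(SSZ, SZ)), SZ)
  →1  add(add(Z, add(SSZ, SZ)), SZ)
  →2  add(add(SSZ, SZ), SZ)
  →3  add(S(add(SZ, SZ)), SZ)
  →4  S(add(add(SZ, SZ), SZ))
  →5  S(add(S(add(Z, SZ)), SZ))
  →6  S(S(add(add(Z, SZ), SZ)))
  →7  S(S(add(SZ, SZ)))
  →8  S(S(S(add(Z, SZ))))
  →9  S^4(Z)

Term B:
  start: add(mul(SSZ, Z), add(Z, S^4(Z)))
  →1  add(add(Z, mul(SZ, Z)), add(Z, S^4(Z)))
  →2  add(mul(SZ, Z), add(Z, S^4(Z)))
  →3  add(add(Z, mul(Z, Z)), add(Z, S^4(Z)))
  →4  add(mul(Z, Z), add(Z, S^4(Z)))
  →5  add(Z, add(Z, S^4(Z)))
  →6  add(Z, S^4(Z))
  →7  S^4(Z)

Answer: SAME — A ⇓ S^4(Z), B ⇓ S^4(Z)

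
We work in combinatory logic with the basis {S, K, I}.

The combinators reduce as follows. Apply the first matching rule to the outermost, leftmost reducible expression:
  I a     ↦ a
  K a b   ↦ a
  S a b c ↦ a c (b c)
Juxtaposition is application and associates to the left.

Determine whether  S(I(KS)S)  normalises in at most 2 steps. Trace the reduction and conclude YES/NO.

Answer: YES — reaches normal form SS in 2 ≤ 2 steps

Derivation:
  start: S(I(KS)S)
  [1] S(KSS)
  [2] SS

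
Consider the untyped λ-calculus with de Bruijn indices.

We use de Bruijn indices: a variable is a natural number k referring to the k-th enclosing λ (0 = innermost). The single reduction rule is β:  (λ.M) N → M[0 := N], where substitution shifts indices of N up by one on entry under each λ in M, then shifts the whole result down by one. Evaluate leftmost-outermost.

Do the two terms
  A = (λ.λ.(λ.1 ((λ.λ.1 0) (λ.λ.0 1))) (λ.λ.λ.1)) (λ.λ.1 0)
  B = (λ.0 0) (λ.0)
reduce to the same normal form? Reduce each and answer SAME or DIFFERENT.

Term A:
  start: (λ.λ.(λ.1 ((λ.λ.1 0) (λ.λ.0 1))) (λ.λ.λ.1)) (λ.λ.1 0)
  step 1: λ.(λ.1 ((λ.λ.1 0) (λ.λ.0 1))) (λ.λ.λ.1)
  step 2: λ.0 ((λ.λ.1 0) (λ.λ.0 1))
  step 3: λ.0 (λ.(λ.λ.0 1) 0)
  step 4: λ.0 (λ.λ.0 1)

Term B:
  start: (λ.0 0) (λ.0)
  step 1: (λ.0) (λ.0)
  step 2: λ.0

Answer: DIFFERENT — A ⇓ λ.0 (λ.λ.0 1), B ⇓ λ.0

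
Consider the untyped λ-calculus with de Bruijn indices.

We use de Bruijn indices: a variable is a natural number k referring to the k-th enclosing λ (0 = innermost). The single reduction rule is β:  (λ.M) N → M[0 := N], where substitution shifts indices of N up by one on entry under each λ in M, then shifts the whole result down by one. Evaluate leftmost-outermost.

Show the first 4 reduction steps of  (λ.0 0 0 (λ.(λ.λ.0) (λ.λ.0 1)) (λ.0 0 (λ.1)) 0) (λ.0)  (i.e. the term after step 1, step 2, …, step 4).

  start: (λ.0 0 0 (λ.(λ.λ.0) (λ.λ.0 1)) (λ.0 0 (λ.1)) 0) (λ.0)
  step 1: (λ.0) (λ.0) (λ.0) (λ.(λ.λ.0) (λ.λ.0 1)) (λ.0 0 (λ.1)) (λ.0)
  step 2: (λ.0) (λ.0) (λ.(λ.λ.0) (λ.λ.0 1)) (λ.0 0 (λ.1)) (λ.0)
  step 3: (λ.0) (λ.(λ.λ.0) (λ.λ.0 1)) (λ.0 0 (λ.1)) (λ.0)
  step 4: (λ.(λ.λ.0) (λ.λ.0 1)) (λ.0 0 (λ.1)) (λ.0)

Answer: after 4 steps: (λ.(λ.λ.0) (λ.λ.0 1)) (λ.0 0 (λ.1)) (λ.0)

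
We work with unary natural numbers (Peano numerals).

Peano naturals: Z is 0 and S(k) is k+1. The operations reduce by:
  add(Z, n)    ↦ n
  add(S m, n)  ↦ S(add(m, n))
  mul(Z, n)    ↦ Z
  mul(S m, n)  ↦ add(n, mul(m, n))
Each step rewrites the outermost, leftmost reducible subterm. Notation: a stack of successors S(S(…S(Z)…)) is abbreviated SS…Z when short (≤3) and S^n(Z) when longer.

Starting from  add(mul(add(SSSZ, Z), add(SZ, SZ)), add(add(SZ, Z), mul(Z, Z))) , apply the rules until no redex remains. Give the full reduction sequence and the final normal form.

  start: add(mul(add(SSSZ, Z), add(SZ, SZ)), add(add(SZ, Z), mul(Z, Z)))
  →1  add(mul(S(add(SSZ, Z)), add(SZ, SZ)), add(add(SZ, Z), mul(Z, Z)))
  →2  add(add(add(SZ, SZ), mul(add(SSZ, Z), add(SZ, SZ))), add(add(SZ, Z), mul(Z, Z)))
  →3  add(add(S(add(Z, SZ)), mul(add(SSZ, Z), add(SZ, SZ))), add(add(SZ, Z), mul(Z, Z)))
  →4  add(S(add(add(Z, SZ), mul(add(SSZ, Z), add(SZ, SZ)))), add(add(SZ, Z), mul(Z, Z)))
  →5  S(add(add(add(Z, SZ), mul(add(SSZ, Z), add(SZ, SZ))), add(add(SZ, Z), mul(Z, Z))))
  →6  S(add(add(SZ, mul(add(SSZ, Z), add(SZ, SZ))), add(add(SZ, Z), mul(Z, Z))))
  →7  S(add(S(add(Z, mul(add(SSZ, Z), add(SZ, SZ)))), add(add(SZ, Z), mul(Z, Z))))
  →8  S(S(add(add(Z, mul(add(SSZ, Z), add(SZ, SZ))), add(add(SZ, Z), mul(Z, Z)))))
  →9  S(S(add(mul(add(SSZ, Z), add(SZ, SZ)), add(add(SZ, Z), mul(Z, Z)))))
  →10  S(S(add(mul(S(add(SZ, Z)), add(SZ, SZ)), add(add(SZ, Z), mul(Z, Z)))))
  →11  S(S(add(add(add(SZ, SZ), mul(add(SZ, Z), add(SZ, SZ))), add(add(SZ, Z), mul(Z, Z)))))
  →12  S(S(add(add(S(add(Z, SZ)), mul(add(SZ, Z), add(SZ, SZ))), add(add(SZ, Z), mul(Z, Z)))))
  →13  S(S(add(S(add(add(Z, SZ), mul(add(SZ, Z), add(SZ, SZ)))), add(add(SZ, Z), mul(Z, Z)))))
  →14  S(S(S(add(add(add(Z, SZ), mul(add(SZ, Z), add(SZ, SZ))), add(add(SZ, Z), mul(Z, Z))))))
  →15  S(S(S(add(add(SZ, mul(add(SZ, Z), add(SZ, SZ))), add(add(SZ, Z), mul(Z, Z))))))
  →16  S(S(S(add(S(add(Z, mul(add(SZ, Z), add(SZ, SZ)))), add(add(SZ, Z), mul(Z, Z))))))
  →17  S(S(S(S(add(add(Z, mul(add(SZ, Z), add(SZ, SZ))), add(add(SZ, Z), mul(Z, Z)))))))
  →18  S(S(S(S(add(mul(add(SZ, Z), add(SZ, SZ)), add(add(SZ, Z), mul(Z, Z)))))))
  →19  S(S(S(S(add(mul(S(add(Z, Z)), add(SZ, SZ)), add(add(SZ, Z), mul(Z, Z)))))))
  →20  S(S(S(S(add(add(add(SZ, SZ), mul(add(Z, Z), add(SZ, SZ))), add(add(SZ, Z), mul(Z, Z)))))))
  →21  S(S(S(S(add(add(S(add(Z, SZ)), mul(add(Z, Z), add(SZ, SZ))), add(add(SZ, Z), mul(Z, Z)))))))
  →22  S(S(S(S(add(S(add(add(Z, SZ), mul(add(Z, Z), add(SZ, SZ)))), add(add(SZ, Z), mul(Z, Z)))))))
  →23  S(S(S(S(S(add(add(add(Z, SZ), mul(add(Z, Z), add(SZ, SZ))), add(add(SZ, Z), mul(Z, Z))))))))
  →24  S(S(S(S(S(add(add(SZ, mul(add(Z, Z), add(SZ, SZ))), add(add(SZ, Z), mul(Z, Z))))))))
  →25  S(S(S(S(S(add(S(add(Z, mul(add(Z, Z), add(SZ, SZ)))), add(add(SZ, Z), mul(Z, Z))))))))
  →26  S(S(S(S(S(S(add(add(Z, mul(add(Z, Z), add(SZ, SZ))), add(add(SZ, Z), mul(Z, Z)))))))))
  →27  S(S(S(S(S(S(add(mul(add(Z, Z), add(SZ, SZ)), add(add(SZ, Z), mul(Z, Z)))))))))
  →28  S(S(S(S(S(S(add(mul(Z, add(SZ, SZ)), add(add(SZ, Z), mul(Z, Z)))))))))
  →29  S(S(S(S(S(S(add(Z, add(add(SZ, Z), mul(Z, Z)))))))))
  →30  S(S(S(S(S(S(add(add(SZ, Z), mul(Z, Z))))))))
  →31  S(S(S(S(S(S(add(S(add(Z, Z)), mul(Z, Z))))))))
  →32  S(S(S(S(S(S(S(add(add(Z, Z), mul(Z, Z)))))))))
  →33  S(S(S(S(S(S(S(add(Z, mul(Z, Z)))))))))
  →34  S(S(S(S(S(S(S(mul(Z, Z))))))))
  →35  S^7(Z)

Answer: normal form = S^7(Z)  (in 35 steps)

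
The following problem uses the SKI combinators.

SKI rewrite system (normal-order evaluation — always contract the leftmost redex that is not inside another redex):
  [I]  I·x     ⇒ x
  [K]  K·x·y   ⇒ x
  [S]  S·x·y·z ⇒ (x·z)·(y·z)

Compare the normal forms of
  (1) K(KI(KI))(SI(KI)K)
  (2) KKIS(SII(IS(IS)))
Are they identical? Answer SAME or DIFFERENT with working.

Answer: DIFFERENT — A ⇓ I, B ⇓ S

Derivation:
Term A:
  start: K(KI(KI))(SI(KI)K)
  [1] KI(KI)
  [2] I

Term B:
  start: KKIS(SII(IS(IS)))
  [1] KS(SII(IS(IS)))
  [2] S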